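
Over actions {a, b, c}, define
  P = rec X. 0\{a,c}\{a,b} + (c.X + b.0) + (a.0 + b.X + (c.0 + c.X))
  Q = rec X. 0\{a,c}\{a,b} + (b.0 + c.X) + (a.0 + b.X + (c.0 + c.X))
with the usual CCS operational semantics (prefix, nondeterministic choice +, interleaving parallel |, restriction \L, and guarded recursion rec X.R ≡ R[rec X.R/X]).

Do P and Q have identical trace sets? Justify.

YES

LTS(P): 2 reachable states
  m0 = rec X. 0\{a,c}\{a,b} + (c.X + b.0) + (a.0 + b.X + (c.0 + c.X)) → ··a··> m1, ··b··> m0, ··b··> m1, ··c··> m0, ··c··> m1
  m1 = 0 → (no moves)
LTS(Q): 2 reachable states
  n0 = rec X. 0\{a,c}\{a,b} + (b.0 + c.X) + (a.0 + b.X + (c.0 + c.X)) → ··a··> n1, ··b··> n0, ··b··> n1, ··c··> n0, ··c··> n1
  n1 = 0 → (no moves)
Coarsest stable partition (strong bisimilarity classes):
  B0 = {m0, n0}
  B1 = {m1, n1}
m0 ∈ B0, n0 ∈ B0 → same block
Bisimilar ⇒ trace-equivalent.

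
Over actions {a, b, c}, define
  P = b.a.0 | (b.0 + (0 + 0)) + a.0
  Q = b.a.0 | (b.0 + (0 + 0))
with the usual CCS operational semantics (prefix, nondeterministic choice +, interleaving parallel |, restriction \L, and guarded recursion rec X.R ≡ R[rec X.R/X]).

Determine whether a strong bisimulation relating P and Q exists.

P's transition system — 7 states:
  s0 = b.a.0 | (b.0 + (0 + 0)) + a.0 has moves --a--▸ s1, --b--▸ s2, --b--▸ s3
  s1 = 0 has moves stopped
  s2 = a.0 | (b.0 + (0 + 0)) has moves --a--▸ s4, --b--▸ s5
  s3 = b.a.0 | 0 has moves --b--▸ s5
  s4 = 0 | (b.0 + (0 + 0)) has moves --b--▸ s6
  s5 = a.0 | 0 has moves --a--▸ s6
  s6 = 0 | 0 has moves stopped
Q's transition system — 6 states:
  t0 = b.a.0 | (b.0 + (0 + 0)) has moves --b--▸ t1, --b--▸ t2
  t1 = a.0 | (b.0 + (0 + 0)) has moves --a--▸ t3, --b--▸ t4
  t2 = b.a.0 | 0 has moves --b--▸ t4
  t3 = 0 | (b.0 + (0 + 0)) has moves --b--▸ t5
  t4 = a.0 | 0 has moves --a--▸ t5
  t5 = 0 | 0 has moves stopped
Partition-refinement fixed point:
  B0 = {s0}
  B1 = {s3, t2}
  B2 = {s5, t4}
  B3 = {s1, s6, t5}
  B4 = {s2, t1}
  B5 = {s4, t3}
  B6 = {t0}
s0 ∈ B0, t0 ∈ B6 → different blocks

P ≁ Q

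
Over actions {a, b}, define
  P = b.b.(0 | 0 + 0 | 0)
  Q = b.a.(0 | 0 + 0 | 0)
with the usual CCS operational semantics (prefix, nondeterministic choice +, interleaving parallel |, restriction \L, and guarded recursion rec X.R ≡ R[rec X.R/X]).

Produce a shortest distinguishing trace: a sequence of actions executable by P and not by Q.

bb

LTS(P): 3 reachable states
  m0 = b.b.(0 | 0 + 0 | 0) ⊢ -b-> m1
  m1 = b.(0 | 0 + 0 | 0) ⊢ -b-> m2
  m2 = 0 | 0 + 0 | 0 ⊢ ·
LTS(Q): 3 reachable states
  n0 = b.a.(0 | 0 + 0 | 0) ⊢ -b-> n1
  n1 = a.(0 | 0 + 0 | 0) ⊢ -a-> n2
  n2 = 0 | 0 + 0 | 0 ⊢ ·
Executing bb from P (initial set {m0}):
  after b @ step 1: {m1}
  after b @ step 2: {m2}
  P completes σ.
Executing bb from Q (initial set {n0}):
  after b @ step 1: {n1}
  after b @ step 2: no successor for Q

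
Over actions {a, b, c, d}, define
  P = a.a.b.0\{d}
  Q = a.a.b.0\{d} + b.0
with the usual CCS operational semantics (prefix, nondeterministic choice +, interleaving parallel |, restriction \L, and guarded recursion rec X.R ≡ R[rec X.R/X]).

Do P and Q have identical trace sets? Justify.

NO — witness ⟨b⟩

Reachable graph of P (4 states):
  m0 = a.a.b.0\{d} ⊢ -a-> m1
  m1 = a.b.0\{d} ⊢ -a-> m2
  m2 = b.0\{d} ⊢ -b-> m3
  m3 = 0\{d} ⊢ stopped
Reachable graph of Q (5 states):
  n0 = a.a.b.0\{d} + b.0 ⊢ -a-> n1, -b-> n2
  n1 = a.b.0\{d} ⊢ -a-> n3
  n2 = 0 ⊢ stopped
  n3 = b.0\{d} ⊢ -b-> n4
  n4 = 0\{d} ⊢ stopped
Executing b from Q (initial set {n0}):
  [1] b ⇒ {n2}
  Q completes σ.
Executing b from P (initial set {m0}):
  [1] b ⇒ ∅  — P cannot continue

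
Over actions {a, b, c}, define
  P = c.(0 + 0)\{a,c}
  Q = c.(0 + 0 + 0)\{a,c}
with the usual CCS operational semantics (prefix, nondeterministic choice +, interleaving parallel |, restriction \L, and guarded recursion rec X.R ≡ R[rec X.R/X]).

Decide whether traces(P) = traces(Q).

Reachable graph of P (2 states):
  s0 = c.(0 + 0)\{a,c} ⊢ --c--▸ s1
  s1 = (0 + 0)\{a,c} ⊢ ·
Reachable graph of Q (2 states):
  t0 = c.(0 + 0 + 0)\{a,c} ⊢ --c--▸ t1
  t1 = (0 + 0 + 0)\{a,c} ⊢ ·
Coarsest stable partition (strong bisimilarity classes):
  B0 = {s0, t0}
  B1 = {s1, t1}
s0 ∈ B0, t0 ∈ B0 → same block
Bisimilar ⇒ trace-equivalent.

trace-equivalent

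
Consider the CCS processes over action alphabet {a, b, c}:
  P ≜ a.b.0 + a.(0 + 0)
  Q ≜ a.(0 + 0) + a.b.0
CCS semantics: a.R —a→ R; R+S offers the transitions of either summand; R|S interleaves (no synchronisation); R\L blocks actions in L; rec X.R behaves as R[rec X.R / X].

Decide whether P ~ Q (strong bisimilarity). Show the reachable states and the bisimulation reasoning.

P ~ Q

P's transition system — 4 states:
  s0 = a.b.0 + a.(0 + 0) has moves -a-> s1, -a-> s2
  s1 = 0 + 0 has moves (no moves)
  s2 = b.0 has moves -b-> s3
  s3 = 0 has moves (no moves)
Q's transition system — 4 states:
  t0 = a.(0 + 0) + a.b.0 has moves -a-> t1, -a-> t2
  t1 = 0 + 0 has moves (no moves)
  t2 = b.0 has moves -b-> t3
  t3 = 0 has moves (no moves)
Coarsest stable partition (strong bisimilarity classes):
  B0 = {s0, t0}
  B1 = {s1, s3, t1, t3}
  B2 = {s2, t2}
s0 ∈ B0, t0 ∈ B0 → same block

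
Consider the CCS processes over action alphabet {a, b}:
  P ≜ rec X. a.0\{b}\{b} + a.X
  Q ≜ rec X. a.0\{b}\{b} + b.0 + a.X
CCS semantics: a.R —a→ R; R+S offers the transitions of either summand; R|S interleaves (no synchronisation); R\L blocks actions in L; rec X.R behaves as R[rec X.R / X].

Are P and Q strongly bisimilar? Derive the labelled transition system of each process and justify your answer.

P ≁ Q

P's transition system — 2 states:
  m0 = rec X. a.0\{b}\{b} + a.X → -a-> m0, -a-> m1
  m1 = 0\{b}\{b} → ∅
Q's transition system — 3 states:
  n0 = rec X. a.0\{b}\{b} + b.0 + a.X → -a-> n0, -a-> n1, -b-> n2
  n1 = 0\{b}\{b} → ∅
  n2 = 0 → ∅
Partition-refinement fixed point:
  B0 = {m0}
  B1 = {m1, n1, n2}
  B2 = {n0}
m0 ∈ B0, n0 ∈ B2 → different blocks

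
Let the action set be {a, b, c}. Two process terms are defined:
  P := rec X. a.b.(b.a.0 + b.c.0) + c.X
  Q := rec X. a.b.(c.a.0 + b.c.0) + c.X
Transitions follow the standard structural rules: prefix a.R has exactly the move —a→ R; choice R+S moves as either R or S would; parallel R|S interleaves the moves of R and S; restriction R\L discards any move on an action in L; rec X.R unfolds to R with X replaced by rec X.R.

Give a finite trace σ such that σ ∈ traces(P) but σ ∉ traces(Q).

P's transition system — 6 states:
  s0 = rec X. a.b.(b.a.0 + b.c.0) + c.X has moves -a-> s1, -c-> s0
  s1 = b.(b.a.0 + b.c.0) has moves -b-> s2
  s2 = b.a.0 + b.c.0 has moves -b-> s3, -b-> s4
  s3 = a.0 has moves -a-> s5
  s4 = c.0 has moves -c-> s5
  s5 = 0 has moves deadlocked
Q's transition system — 6 states:
  t0 = rec X. a.b.(c.a.0 + b.c.0) + c.X has moves -a-> t1, -c-> t0
  t1 = b.(c.a.0 + b.c.0) has moves -b-> t2
  t2 = c.a.0 + b.c.0 has moves -b-> t3, -c-> t4
  t3 = c.0 has moves -c-> t5
  t4 = a.0 has moves -a-> t5
  t5 = 0 has moves deadlocked
Executing abba from P (initial set {s0}):
  [1] a ⇒ {s1}
  [2] b ⇒ {s2}
  [3] b ⇒ {s3, s4}
  [4] a ⇒ {s5}
  — P admits the full trace.
Executing abba from Q (initial set {t0}):
  [1] a ⇒ {t1}
  [2] b ⇒ {t2}
  [3] b ⇒ {t3}
  [4] a ⇒ ∅  — Q cannot continue

abba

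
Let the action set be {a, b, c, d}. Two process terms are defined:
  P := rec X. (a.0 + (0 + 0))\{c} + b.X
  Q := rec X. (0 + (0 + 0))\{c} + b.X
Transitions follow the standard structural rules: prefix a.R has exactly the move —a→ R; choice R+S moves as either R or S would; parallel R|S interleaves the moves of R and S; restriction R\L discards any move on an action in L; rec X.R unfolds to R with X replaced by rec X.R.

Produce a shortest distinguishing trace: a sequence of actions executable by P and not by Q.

a

LTS(P): 2 reachable states
  p0 = rec X. (a.0 + (0 + 0))\{c} + b.X has moves -a-> p1, -b-> p0
  p1 = 0\{c} has moves stopped
LTS(Q): 1 reachable states
  q0 = rec X. (0 + (0 + 0))\{c} + b.X has moves -b-> q0
Executing a from P (initial set {p0}):
  after a @ step 1: {p1}
  ✓ P
Executing a from Q (initial set {q0}):
  after a @ step 1: no successor for Q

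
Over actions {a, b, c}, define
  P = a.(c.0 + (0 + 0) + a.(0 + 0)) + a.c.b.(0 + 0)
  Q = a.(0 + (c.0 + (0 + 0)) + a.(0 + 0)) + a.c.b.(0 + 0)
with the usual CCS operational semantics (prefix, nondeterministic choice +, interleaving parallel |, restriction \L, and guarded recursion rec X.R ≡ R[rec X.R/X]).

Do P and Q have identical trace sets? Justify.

traces(P) = traces(Q)

Reachable graph of P (6 states):
  p0 = a.(c.0 + (0 + 0) + a.(0 + 0)) + a.c.b.(0 + 0) ⊢ ··a··> p1, ··a··> p2
  p1 = c.0 + (0 + 0) + a.(0 + 0) ⊢ ··a··> p3, ··c··> p4
  p2 = c.b.(0 + 0) ⊢ ··c··> p5
  p3 = 0 + 0 ⊢ stopped
  p4 = 0 ⊢ stopped
  p5 = b.(0 + 0) ⊢ ··b··> p3
Reachable graph of Q (6 states):
  q0 = a.(0 + (c.0 + (0 + 0)) + a.(0 + 0)) + a.c.b.(0 + 0) ⊢ ··a··> q1, ··a··> q2
  q1 = 0 + (c.0 + (0 + 0)) + a.(0 + 0) ⊢ ··a··> q3, ··c··> q4
  q2 = c.b.(0 + 0) ⊢ ··c··> q5
  q3 = 0 + 0 ⊢ stopped
  q4 = 0 ⊢ stopped
  q5 = b.(0 + 0) ⊢ ··b··> q3
Coarsest stable partition (strong bisimilarity classes):
  B0 = {p0, q0}
  B1 = {p2, q2}
  B2 = {p5, q5}
  B3 = {p3, p4, q3, q4}
  B4 = {p1, q1}
p0 ∈ B0, q0 ∈ B0 → same block
Bisimilar ⇒ trace-equivalent.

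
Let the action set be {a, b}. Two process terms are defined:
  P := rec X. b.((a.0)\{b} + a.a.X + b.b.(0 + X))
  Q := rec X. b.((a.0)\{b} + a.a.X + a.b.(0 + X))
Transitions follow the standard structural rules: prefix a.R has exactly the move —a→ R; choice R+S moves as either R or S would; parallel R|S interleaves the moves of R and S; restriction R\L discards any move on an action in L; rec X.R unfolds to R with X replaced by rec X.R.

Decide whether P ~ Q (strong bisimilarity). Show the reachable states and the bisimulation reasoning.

not bisimilar

P's transition system — 6 states:
  u0 = rec X. b.((a.0)\{b} + a.a.X + b.b.(0 + X)) has moves ··b··> u1
  u1 = (a.0)\{b} + a.a.(rec X. b.((a.0)\{b} + a.a.X + b.b.(0 + X))) + b.b.(0 + (rec X. b.((a.0)\{b} + a.a.X + b.b.(0 + X)))) has moves ··a··> u2, ··a··> u3, ··b··> u4
  u2 = 0\{b} has moves ∅
  u3 = a.(rec X. b.((a.0)\{b} + a.a.X + b.b.(0 + X))) has moves ··a··> u0
  u4 = b.(0 + (rec X. b.((a.0)\{b} + a.a.X + b.b.(0 + X)))) has moves ··b··> u5
  u5 = 0 + (rec X. b.((a.0)\{b} + a.a.X + b.b.(0 + X))) has moves ··b··> u1
Q's transition system — 6 states:
  v0 = rec X. b.((a.0)\{b} + a.a.X + a.b.(0 + X)) has moves ··b··> v1
  v1 = (a.0)\{b} + a.a.(rec X. b.((a.0)\{b} + a.a.X + a.b.(0 + X))) + a.b.(0 + (rec X. b.((a.0)\{b} + a.a.X + a.b.(0 + X)))) has moves ··a··> v2, ··a··> v3, ··a··> v4
  v2 = 0\{b} has moves ∅
  v3 = a.(rec X. b.((a.0)\{b} + a.a.X + a.b.(0 + X))) has moves ··a··> v0
  v4 = b.(0 + (rec X. b.((a.0)\{b} + a.a.X + a.b.(0 + X)))) has moves ··b··> v5
  v5 = 0 + (rec X. b.((a.0)\{b} + a.a.X + a.b.(0 + X))) has moves ··b··> v1
Coarsest stable partition (strong bisimilarity classes):
  B0 = {u0, u5}
  B1 = {u1}
  B2 = {u4}
  B3 = {u3}
  B4 = {u2, v2}
  B5 = {v0, v5}
  B6 = {v1}
  B7 = {v4}
  B8 = {v3}
u0 ∈ B0, v0 ∈ B5 → different blocks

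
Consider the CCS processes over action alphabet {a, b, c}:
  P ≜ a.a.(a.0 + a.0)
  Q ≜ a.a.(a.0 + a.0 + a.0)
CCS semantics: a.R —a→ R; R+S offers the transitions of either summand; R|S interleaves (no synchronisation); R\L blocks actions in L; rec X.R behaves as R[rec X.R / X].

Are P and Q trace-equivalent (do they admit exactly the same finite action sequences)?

LTS(P): 4 reachable states
  p0 = a.a.(a.0 + a.0) has moves =a=> p1
  p1 = a.(a.0 + a.0) has moves =a=> p2
  p2 = a.0 + a.0 has moves =a=> p3
  p3 = 0 has moves ·
LTS(Q): 4 reachable states
  q0 = a.a.(a.0 + a.0 + a.0) has moves =a=> q1
  q1 = a.(a.0 + a.0 + a.0) has moves =a=> q2
  q2 = a.0 + a.0 + a.0 has moves =a=> q3
  q3 = 0 has moves ·
Bisimilarity quotient blocks:
  B0 = {p0, q0}
  B1 = {p1, q1}
  B2 = {p2, q2}
  B3 = {p3, q3}
p0 ∈ B0, q0 ∈ B0 → same block
Bisimilar ⇒ trace-equivalent.

traces(P) = traces(Q)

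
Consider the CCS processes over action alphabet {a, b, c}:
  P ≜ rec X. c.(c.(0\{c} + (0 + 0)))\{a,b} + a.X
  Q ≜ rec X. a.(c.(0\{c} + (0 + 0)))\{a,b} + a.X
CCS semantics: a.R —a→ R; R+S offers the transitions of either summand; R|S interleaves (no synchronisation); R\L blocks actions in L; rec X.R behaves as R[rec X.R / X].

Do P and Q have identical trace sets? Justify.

traces(P) ≠ traces(Q) — witness ⟨c⟩

P's transition system — 3 states:
  u0 = rec X. c.(c.(0\{c} + (0 + 0)))\{a,b} + a.X → ··a··> u0, ··c··> u1
  u1 = (c.(0\{c} + (0 + 0)))\{a,b} → ··c··> u2
  u2 = (0\{c} + (0 + 0))\{a,b} → ∅
Q's transition system — 3 states:
  v0 = rec X. a.(c.(0\{c} + (0 + 0)))\{a,b} + a.X → ··a··> v0, ··a··> v1
  v1 = (c.(0\{c} + (0 + 0)))\{a,b} → ··c··> v2
  v2 = (0\{c} + (0 + 0))\{a,b} → ∅
Trace ⟨c⟩ through P, begin at {u0}:
  step 1 (c): {u1}
  — P admits the full trace.
Trace ⟨c⟩ through Q, begin at {v0}:
  step 1 (c): ∅ (Q stuck)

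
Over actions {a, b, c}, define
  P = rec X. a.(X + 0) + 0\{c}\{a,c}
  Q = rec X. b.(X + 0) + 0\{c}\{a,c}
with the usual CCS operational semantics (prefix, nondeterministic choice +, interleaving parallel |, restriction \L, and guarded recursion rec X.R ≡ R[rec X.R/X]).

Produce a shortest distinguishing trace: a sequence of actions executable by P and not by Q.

a

Reachable graph of P (2 states):
  p0 = rec X. a.(X + 0) + 0\{c}\{a,c} ⊢ --a--▸ p1
  p1 = (rec X. a.(X + 0) + 0\{c}\{a,c}) + 0 ⊢ --a--▸ p1
Reachable graph of Q (2 states):
  q0 = rec X. b.(X + 0) + 0\{c}\{a,c} ⊢ --b--▸ q1
  q1 = (rec X. b.(X + 0) + 0\{c}\{a,c}) + 0 ⊢ --b--▸ q1
Executing a from P (initial set {p0}):
  after a @ step 1: {p1}
  — P admits the full trace.
Executing a from Q (initial set {q0}):
  after a @ step 1: no successor for Q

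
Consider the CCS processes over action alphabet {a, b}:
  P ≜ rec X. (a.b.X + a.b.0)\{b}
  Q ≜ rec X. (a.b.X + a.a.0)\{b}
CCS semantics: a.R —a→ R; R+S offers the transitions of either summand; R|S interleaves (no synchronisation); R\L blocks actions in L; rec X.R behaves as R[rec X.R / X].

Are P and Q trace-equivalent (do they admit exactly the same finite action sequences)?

Reachable graph of P (3 states):
  p0 = rec X. (a.b.X + a.b.0)\{b} :: =a=> p1, =a=> p2
  p1 = (b.(rec X. (a.b.X + a.b.0)\{b}))\{b} :: stopped
  p2 = (b.0)\{b} :: stopped
Reachable graph of Q (4 states):
  q0 = rec X. (a.b.X + a.a.0)\{b} :: =a=> q1, =a=> q2
  q1 = (a.0)\{b} :: =a=> q3
  q2 = (b.(rec X. (a.b.X + a.a.0)\{b}))\{b} :: stopped
  q3 = 0\{b} :: stopped
Trace ⟨aa⟩ through Q, begin at {q0}:
  [1] a ⇒ {q1, q2}
  [2] a ⇒ {q3}
  Q completes σ.
Trace ⟨aa⟩ through P, begin at {p0}:
  [1] a ⇒ {p1, p2}
  [2] a ⇒ ∅ (P stuck)

trace-distinct — witness ⟨aa⟩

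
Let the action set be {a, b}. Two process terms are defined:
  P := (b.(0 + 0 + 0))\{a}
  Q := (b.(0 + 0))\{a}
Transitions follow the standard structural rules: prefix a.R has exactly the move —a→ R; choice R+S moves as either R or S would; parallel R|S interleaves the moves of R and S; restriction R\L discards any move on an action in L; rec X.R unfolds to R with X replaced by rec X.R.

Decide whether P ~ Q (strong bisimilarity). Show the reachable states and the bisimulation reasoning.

P's transition system — 2 states:
  p0 = (b.(0 + 0 + 0))\{a} :: -b-> p1
  p1 = (0 + 0 + 0)\{a} :: (no moves)
Q's transition system — 2 states:
  q0 = (b.(0 + 0))\{a} :: -b-> q1
  q1 = (0 + 0)\{a} :: (no moves)
Coarsest stable partition (strong bisimilarity classes):
  B0 = {p0, q0}
  B1 = {p1, q1}
p0 ∈ B0, q0 ∈ B0 → same block

YES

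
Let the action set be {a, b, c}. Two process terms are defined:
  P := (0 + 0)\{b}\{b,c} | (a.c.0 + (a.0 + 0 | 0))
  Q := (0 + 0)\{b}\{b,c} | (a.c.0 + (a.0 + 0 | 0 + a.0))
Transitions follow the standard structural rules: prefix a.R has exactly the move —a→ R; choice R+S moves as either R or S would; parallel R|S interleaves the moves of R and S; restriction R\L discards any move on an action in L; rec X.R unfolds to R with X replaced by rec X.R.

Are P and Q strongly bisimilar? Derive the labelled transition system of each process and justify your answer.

LTS(P): 3 reachable states
  u0 = (0 + 0)\{b}\{b,c} | (a.c.0 + (a.0 + 0 | 0)) ⊢ -a-> u1, -a-> u2
  u1 = (0 + 0)\{b}\{b,c} | 0 ⊢ stopped
  u2 = (0 + 0)\{b}\{b,c} | c.0 ⊢ -c-> u1
LTS(Q): 3 reachable states
  v0 = (0 + 0)\{b}\{b,c} | (a.c.0 + (a.0 + 0 | 0 + a.0)) ⊢ -a-> v1, -a-> v2
  v1 = (0 + 0)\{b}\{b,c} | 0 ⊢ stopped
  v2 = (0 + 0)\{b}\{b,c} | c.0 ⊢ -c-> v1
Coarsest stable partition (strong bisimilarity classes):
  B0 = {u0, v0}
  B1 = {u1, v1}
  B2 = {u2, v2}
u0 ∈ B0, v0 ∈ B0 → same block

P ~ Q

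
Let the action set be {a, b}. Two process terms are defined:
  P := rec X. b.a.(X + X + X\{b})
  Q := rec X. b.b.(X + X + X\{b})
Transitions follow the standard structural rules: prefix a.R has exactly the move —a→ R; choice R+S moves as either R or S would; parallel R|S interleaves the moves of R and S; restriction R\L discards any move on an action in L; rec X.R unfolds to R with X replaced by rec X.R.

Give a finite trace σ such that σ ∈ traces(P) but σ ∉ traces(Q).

ba

Reachable graph of P (3 states):
  p0 = rec X. b.a.(X + X + X\{b}) :: --b--▸ p1
  p1 = a.((rec X. b.a.(X + X + X\{b})) + (rec X. b.a.(X + X + X\{b})) + (rec X. b.a.(X + X + X\{b}))\{b}) :: --a--▸ p2
  p2 = (rec X. b.a.(X + X + X\{b})) + (rec X. b.a.(X + X + X\{b})) + (rec X. b.a.(X + X + X\{b}))\{b} :: --b--▸ p1
Reachable graph of Q (3 states):
  q0 = rec X. b.b.(X + X + X\{b}) :: --b--▸ q1
  q1 = b.((rec X. b.b.(X + X + X\{b})) + (rec X. b.b.(X + X + X\{b})) + (rec X. b.b.(X + X + X\{b}))\{b}) :: --b--▸ q2
  q2 = (rec X. b.b.(X + X + X\{b})) + (rec X. b.b.(X + X + X\{b})) + (rec X. b.b.(X + X + X\{b}))\{b} :: --b--▸ q1
Run σ = ⟨ba⟩ on P: start {p0}
  step 1 (b): {p1}
  step 2 (a): {p2}
  — P admits the full trace.
Run σ = ⟨ba⟩ on Q: start {q0}
  step 1 (b): {q1}
  step 2 (a): ∅ (Q stuck)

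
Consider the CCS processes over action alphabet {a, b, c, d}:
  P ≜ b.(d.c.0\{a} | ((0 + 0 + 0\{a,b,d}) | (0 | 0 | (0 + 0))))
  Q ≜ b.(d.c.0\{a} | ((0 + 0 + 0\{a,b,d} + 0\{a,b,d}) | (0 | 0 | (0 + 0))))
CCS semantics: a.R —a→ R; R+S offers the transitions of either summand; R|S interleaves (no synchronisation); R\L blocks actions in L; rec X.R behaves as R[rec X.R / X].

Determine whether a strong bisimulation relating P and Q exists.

bisimilar

LTS(P): 4 reachable states
  m0 = b.(d.c.0\{a} | ((0 + 0 + 0\{a,b,d}) | (0 | 0 | (0 + 0)))) → --b--▸ m1
  m1 = d.c.0\{a} | ((0 + 0 + 0\{a,b,d}) | (0 | 0 | (0 + 0))) → --d--▸ m2
  m2 = c.0\{a} | ((0 + 0 + 0\{a,b,d}) | (0 | 0 | (0 + 0))) → --c--▸ m3
  m3 = 0\{a} | ((0 + 0 + 0\{a,b,d}) | (0 | 0 | (0 + 0))) → ·
LTS(Q): 4 reachable states
  n0 = b.(d.c.0\{a} | ((0 + 0 + 0\{a,b,d} + 0\{a,b,d}) | (0 | 0 | (0 + 0)))) → --b--▸ n1
  n1 = d.c.0\{a} | ((0 + 0 + 0\{a,b,d} + 0\{a,b,d}) | (0 | 0 | (0 + 0))) → --d--▸ n2
  n2 = c.0\{a} | ((0 + 0 + 0\{a,b,d} + 0\{a,b,d}) | (0 | 0 | (0 + 0))) → --c--▸ n3
  n3 = 0\{a} | ((0 + 0 + 0\{a,b,d} + 0\{a,b,d}) | (0 | 0 | (0 + 0))) → ·
Partition-refinement fixed point:
  B0 = {m0, n0}
  B1 = {m1, n1}
  B2 = {m2, n2}
  B3 = {m3, n3}
m0 ∈ B0, n0 ∈ B0 → same block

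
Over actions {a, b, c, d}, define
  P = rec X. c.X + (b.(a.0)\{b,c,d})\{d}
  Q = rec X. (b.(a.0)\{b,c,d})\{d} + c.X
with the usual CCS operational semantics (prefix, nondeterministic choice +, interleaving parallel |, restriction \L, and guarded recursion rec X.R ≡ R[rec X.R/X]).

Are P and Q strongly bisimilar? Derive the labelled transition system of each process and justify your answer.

LTS(P): 3 reachable states
  p0 = rec X. c.X + (b.(a.0)\{b,c,d})\{d} has moves --b--▸ p1, --c--▸ p0
  p1 = (a.0)\{b,c,d}\{d} has moves --a--▸ p2
  p2 = 0\{b,c,d}\{d} has moves stopped
LTS(Q): 3 reachable states
  q0 = rec X. (b.(a.0)\{b,c,d})\{d} + c.X has moves --b--▸ q1, --c--▸ q0
  q1 = (a.0)\{b,c,d}\{d} has moves --a--▸ q2
  q2 = 0\{b,c,d}\{d} has moves stopped
Bisimilarity quotient blocks:
  B0 = {p0, q0}
  B1 = {p1, q1}
  B2 = {p2, q2}
p0 ∈ B0, q0 ∈ B0 → same block

P ~ Q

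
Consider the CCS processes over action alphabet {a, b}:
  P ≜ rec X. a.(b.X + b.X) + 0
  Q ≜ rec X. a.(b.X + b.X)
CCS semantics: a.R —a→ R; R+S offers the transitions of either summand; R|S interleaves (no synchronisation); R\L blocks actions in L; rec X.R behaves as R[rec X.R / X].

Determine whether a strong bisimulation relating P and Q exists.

LTS(P): 2 reachable states
  p0 = rec X. a.(b.X + b.X) + 0 → =a=> p1
  p1 = b.(rec X. a.(b.X + b.X) + 0) + b.(rec X. a.(b.X + b.X) + 0) → =b=> p0
LTS(Q): 2 reachable states
  q0 = rec X. a.(b.X + b.X) → =a=> q1
  q1 = b.(rec X. a.(b.X + b.X)) + b.(rec X. a.(b.X + b.X)) → =b=> q0
Partition-refinement fixed point:
  B0 = {p0, q0}
  B1 = {p1, q1}
p0 ∈ B0, q0 ∈ B0 → same block

YES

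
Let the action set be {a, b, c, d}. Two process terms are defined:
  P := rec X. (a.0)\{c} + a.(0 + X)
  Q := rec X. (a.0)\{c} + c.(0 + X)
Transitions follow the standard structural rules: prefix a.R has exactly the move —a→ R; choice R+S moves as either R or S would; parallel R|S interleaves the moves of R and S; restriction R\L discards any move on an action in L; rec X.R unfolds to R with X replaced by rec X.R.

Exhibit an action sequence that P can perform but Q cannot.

LTS(P): 3 reachable states
  m0 = rec X. (a.0)\{c} + a.(0 + X) has moves —a→ m1, —a→ m2
  m1 = 0 + (rec X. (a.0)\{c} + a.(0 + X)) has moves —a→ m1, —a→ m2
  m2 = 0\{c} has moves ·
LTS(Q): 3 reachable states
  n0 = rec X. (a.0)\{c} + c.(0 + X) has moves —a→ n1, —c→ n2
  n1 = 0\{c} has moves ·
  n2 = 0 + (rec X. (a.0)\{c} + c.(0 + X)) has moves —a→ n1, —c→ n2
Trace ⟨aa⟩ through P, begin at {m0}:
  step 1 (a): {m1, m2}
  step 2 (a): {m1, m2}
  P completes σ.
Trace ⟨aa⟩ through Q, begin at {n0}:
  step 1 (a): {n1}
  step 2 (a): no successor for Q

aa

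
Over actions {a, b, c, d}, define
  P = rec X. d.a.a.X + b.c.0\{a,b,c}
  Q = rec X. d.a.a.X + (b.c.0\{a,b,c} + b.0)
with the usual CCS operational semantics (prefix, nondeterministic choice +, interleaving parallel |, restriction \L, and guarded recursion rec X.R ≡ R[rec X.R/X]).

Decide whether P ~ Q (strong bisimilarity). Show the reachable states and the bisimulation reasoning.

P's transition system — 5 states:
  m0 = rec X. d.a.a.X + b.c.0\{a,b,c} has moves -b-> m1, -d-> m2
  m1 = c.0\{a,b,c} has moves -c-> m3
  m2 = a.a.(rec X. d.a.a.X + b.c.0\{a,b,c}) has moves -a-> m4
  m3 = 0\{a,b,c} has moves deadlocked
  m4 = a.(rec X. d.a.a.X + b.c.0\{a,b,c}) has moves -a-> m0
Q's transition system — 6 states:
  n0 = rec X. d.a.a.X + (b.c.0\{a,b,c} + b.0) has moves -b-> n1, -b-> n2, -d-> n3
  n1 = 0 has moves deadlocked
  n2 = c.0\{a,b,c} has moves -c-> n4
  n3 = a.a.(rec X. d.a.a.X + (b.c.0\{a,b,c} + b.0)) has moves -a-> n5
  n4 = 0\{a,b,c} has moves deadlocked
  n5 = a.(rec X. d.a.a.X + (b.c.0\{a,b,c} + b.0)) has moves -a-> n0
Partition-refinement fixed point:
  B0 = {m0}
  B1 = {m1, n2}
  B2 = {m3, n1, n4}
  B3 = {m2}
  B4 = {m4}
  B5 = {n0}
  B6 = {n3}
  B7 = {n5}
m0 ∈ B0, n0 ∈ B5 → different blocks

NO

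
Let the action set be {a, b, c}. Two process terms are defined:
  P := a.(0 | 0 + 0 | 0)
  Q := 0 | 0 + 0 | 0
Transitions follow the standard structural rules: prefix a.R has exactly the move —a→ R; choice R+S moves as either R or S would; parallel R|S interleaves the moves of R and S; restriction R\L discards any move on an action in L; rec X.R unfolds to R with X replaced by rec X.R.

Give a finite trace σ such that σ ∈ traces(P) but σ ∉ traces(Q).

LTS(P): 2 reachable states
  s0 = a.(0 | 0 + 0 | 0) :: -a-> s1
  s1 = 0 | 0 + 0 | 0 :: stopped
LTS(Q): 1 reachable states
  t0 = 0 | 0 + 0 | 0 :: stopped
Trace ⟨a⟩ through P, begin at {s0}:
  step 1 (a): {s1}
  ✓ P
Trace ⟨a⟩ through Q, begin at {t0}:
  step 1 (a): ∅ (Q stuck)

a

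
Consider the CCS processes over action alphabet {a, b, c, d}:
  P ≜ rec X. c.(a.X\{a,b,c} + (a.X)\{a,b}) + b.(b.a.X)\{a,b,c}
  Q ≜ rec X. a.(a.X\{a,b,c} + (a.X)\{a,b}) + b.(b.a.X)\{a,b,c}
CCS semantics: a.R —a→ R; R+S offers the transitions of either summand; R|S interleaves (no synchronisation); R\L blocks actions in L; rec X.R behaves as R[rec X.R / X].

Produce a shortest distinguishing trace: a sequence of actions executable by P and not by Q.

c

Reachable graph of P (4 states):
  m0 = rec X. c.(a.X\{a,b,c} + (a.X)\{a,b}) + b.(b.a.X)\{a,b,c} ⊢ ··b··> m1, ··c··> m2
  m1 = (b.a.(rec X. c.(a.X\{a,b,c} + (a.X)\{a,b}) + b.(b.a.X)\{a,b,c}))\{a,b,c} ⊢ ·
  m2 = a.(rec X. c.(a.X\{a,b,c} + (a.X)\{a,b}) + b.(b.a.X)\{a,b,c})\{a,b,c} + (a.(rec X. c.(a.X\{a,b,c} + (a.X)\{a,b}) + b.(b.a.X)\{a,b,c}))\{a,b} ⊢ ··a··> m3
  m3 = (rec X. c.(a.X\{a,b,c} + (a.X)\{a,b}) + b.(b.a.X)\{a,b,c})\{a,b,c} ⊢ ·
Reachable graph of Q (4 states):
  n0 = rec X. a.(a.X\{a,b,c} + (a.X)\{a,b}) + b.(b.a.X)\{a,b,c} ⊢ ··a··> n1, ··b··> n2
  n1 = a.(rec X. a.(a.X\{a,b,c} + (a.X)\{a,b}) + b.(b.a.X)\{a,b,c})\{a,b,c} + (a.(rec X. a.(a.X\{a,b,c} + (a.X)\{a,b}) + b.(b.a.X)\{a,b,c}))\{a,b} ⊢ ··a··> n3
  n2 = (b.a.(rec X. a.(a.X\{a,b,c} + (a.X)\{a,b}) + b.(b.a.X)\{a,b,c}))\{a,b,c} ⊢ ·
  n3 = (rec X. a.(a.X\{a,b,c} + (a.X)\{a,b}) + b.(b.a.X)\{a,b,c})\{a,b,c} ⊢ ·
Trace ⟨c⟩ through P, begin at {m0}:
  step 1 (c): {m2}
  ✓ P
Trace ⟨c⟩ through Q, begin at {n0}:
  step 1 (c): no successor for Q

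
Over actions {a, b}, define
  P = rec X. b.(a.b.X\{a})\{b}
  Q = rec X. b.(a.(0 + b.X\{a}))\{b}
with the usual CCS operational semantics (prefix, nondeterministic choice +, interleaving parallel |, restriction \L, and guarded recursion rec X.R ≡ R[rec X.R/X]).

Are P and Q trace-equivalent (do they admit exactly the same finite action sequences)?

LTS(P): 3 reachable states
  p0 = rec X. b.(a.b.X\{a})\{b} | —b→ p1
  p1 = (a.b.(rec X. b.(a.b.X\{a})\{b})\{a})\{b} | —a→ p2
  p2 = (b.(rec X. b.(a.b.X\{a})\{b})\{a})\{b} | (no moves)
LTS(Q): 3 reachable states
  q0 = rec X. b.(a.(0 + b.X\{a}))\{b} | —b→ q1
  q1 = (a.(0 + b.(rec X. b.(a.(0 + b.X\{a}))\{b})\{a}))\{b} | —a→ q2
  q2 = (0 + b.(rec X. b.(a.(0 + b.X\{a}))\{b})\{a})\{b} | (no moves)
Coarsest stable partition (strong bisimilarity classes):
  B0 = {p0, q0}
  B1 = {p1, q1}
  B2 = {p2, q2}
p0 ∈ B0, q0 ∈ B0 → same block
Bisimilar ⇒ trace-equivalent.

traces(P) = traces(Q)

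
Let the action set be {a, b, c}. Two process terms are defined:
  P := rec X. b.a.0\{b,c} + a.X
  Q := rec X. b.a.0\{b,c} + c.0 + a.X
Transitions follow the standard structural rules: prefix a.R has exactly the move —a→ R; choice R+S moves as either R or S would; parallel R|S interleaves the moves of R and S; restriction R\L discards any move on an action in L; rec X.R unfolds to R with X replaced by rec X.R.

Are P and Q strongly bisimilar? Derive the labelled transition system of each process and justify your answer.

LTS(P): 3 reachable states
  m0 = rec X. b.a.0\{b,c} + a.X has moves -a-> m0, -b-> m1
  m1 = a.0\{b,c} has moves -a-> m2
  m2 = 0\{b,c} has moves ∅
LTS(Q): 4 reachable states
  n0 = rec X. b.a.0\{b,c} + c.0 + a.X has moves -a-> n0, -b-> n1, -c-> n2
  n1 = a.0\{b,c} has moves -a-> n3
  n2 = 0 has moves ∅
  n3 = 0\{b,c} has moves ∅
Coarsest stable partition (strong bisimilarity classes):
  B0 = {m0}
  B1 = {m1, n1}
  B2 = {m2, n2, n3}
  B3 = {n0}
m0 ∈ B0, n0 ∈ B3 → different blocks

not bisimilar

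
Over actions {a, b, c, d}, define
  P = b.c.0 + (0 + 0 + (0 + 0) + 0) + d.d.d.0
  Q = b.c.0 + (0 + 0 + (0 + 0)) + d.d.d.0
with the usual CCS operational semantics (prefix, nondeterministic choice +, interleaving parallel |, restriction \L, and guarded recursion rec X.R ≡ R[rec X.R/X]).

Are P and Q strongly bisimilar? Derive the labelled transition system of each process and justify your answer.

YES

P's transition system — 5 states:
  u0 = b.c.0 + (0 + 0 + (0 + 0) + 0) + d.d.d.0 | ··b··> u1, ··d··> u2
  u1 = c.0 | ··c··> u3
  u2 = d.d.0 | ··d··> u4
  u3 = 0 | ∅
  u4 = d.0 | ··d··> u3
Q's transition system — 5 states:
  v0 = b.c.0 + (0 + 0 + (0 + 0)) + d.d.d.0 | ··b··> v1, ··d··> v2
  v1 = c.0 | ··c··> v3
  v2 = d.d.0 | ··d··> v4
  v3 = 0 | ∅
  v4 = d.0 | ··d··> v3
Bisimilarity quotient blocks:
  B0 = {u0, v0}
  B1 = {u1, v1}
  B2 = {u3, v3}
  B3 = {u2, v2}
  B4 = {u4, v4}
u0 ∈ B0, v0 ∈ B0 → same block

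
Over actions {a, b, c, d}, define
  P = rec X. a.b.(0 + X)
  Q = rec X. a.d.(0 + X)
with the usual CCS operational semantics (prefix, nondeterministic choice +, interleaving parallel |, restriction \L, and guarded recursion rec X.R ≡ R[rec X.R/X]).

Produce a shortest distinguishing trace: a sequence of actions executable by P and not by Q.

ab

LTS(P): 3 reachable states
  m0 = rec X. a.b.(0 + X) → —a→ m1
  m1 = b.(0 + (rec X. a.b.(0 + X))) → —b→ m2
  m2 = 0 + (rec X. a.b.(0 + X)) → —a→ m1
LTS(Q): 3 reachable states
  n0 = rec X. a.d.(0 + X) → —a→ n1
  n1 = d.(0 + (rec X. a.d.(0 + X))) → —d→ n2
  n2 = 0 + (rec X. a.d.(0 + X)) → —a→ n1
Run σ = ⟨ab⟩ on P: start {m0}
  step 1 (a): {m1}
  step 2 (b): {m2}
  ✓ P
Run σ = ⟨ab⟩ on Q: start {n0}
  step 1 (a): {n1}
  step 2 (b): no successor for Q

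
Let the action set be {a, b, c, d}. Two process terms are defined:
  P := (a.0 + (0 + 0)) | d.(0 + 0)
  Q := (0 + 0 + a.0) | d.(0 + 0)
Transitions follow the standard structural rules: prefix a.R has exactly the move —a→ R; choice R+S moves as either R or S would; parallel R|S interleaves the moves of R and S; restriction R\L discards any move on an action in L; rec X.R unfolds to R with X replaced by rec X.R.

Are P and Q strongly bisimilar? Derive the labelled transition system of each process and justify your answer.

YES

P's transition system — 4 states:
  u0 = (a.0 + (0 + 0)) | d.(0 + 0) → -a-> u1, -d-> u2
  u1 = 0 | d.(0 + 0) → -d-> u3
  u2 = (a.0 + (0 + 0)) | (0 + 0) → -a-> u3
  u3 = 0 | (0 + 0) → ∅
Q's transition system — 4 states:
  v0 = (0 + 0 + a.0) | d.(0 + 0) → -a-> v1, -d-> v2
  v1 = 0 | d.(0 + 0) → -d-> v3
  v2 = (0 + 0 + a.0) | (0 + 0) → -a-> v3
  v3 = 0 | (0 + 0) → ∅
Coarsest stable partition (strong bisimilarity classes):
  B0 = {u0, v0}
  B1 = {u2, v2}
  B2 = {u3, v3}
  B3 = {u1, v1}
u0 ∈ B0, v0 ∈ B0 → same block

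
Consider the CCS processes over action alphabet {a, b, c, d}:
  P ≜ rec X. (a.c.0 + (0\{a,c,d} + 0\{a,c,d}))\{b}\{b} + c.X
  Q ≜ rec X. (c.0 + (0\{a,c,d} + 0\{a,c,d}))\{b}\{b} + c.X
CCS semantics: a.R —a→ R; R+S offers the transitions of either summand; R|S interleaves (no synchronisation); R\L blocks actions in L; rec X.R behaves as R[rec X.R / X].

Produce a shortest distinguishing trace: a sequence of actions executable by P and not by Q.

a

P's transition system — 3 states:
  u0 = rec X. (a.c.0 + (0\{a,c,d} + 0\{a,c,d}))\{b}\{b} + c.X → -a-> u1, -c-> u0
  u1 = (c.0)\{b}\{b} → -c-> u2
  u2 = 0\{b}\{b} → deadlocked
Q's transition system — 2 states:
  v0 = rec X. (c.0 + (0\{a,c,d} + 0\{a,c,d}))\{b}\{b} + c.X → -c-> v0, -c-> v1
  v1 = 0\{b}\{b} → deadlocked
Trace ⟨a⟩ through P, begin at {u0}:
  [1] a ⇒ {u1}
  ✓ P
Trace ⟨a⟩ through Q, begin at {v0}:
  [1] a ⇒ ∅  — Q cannot continue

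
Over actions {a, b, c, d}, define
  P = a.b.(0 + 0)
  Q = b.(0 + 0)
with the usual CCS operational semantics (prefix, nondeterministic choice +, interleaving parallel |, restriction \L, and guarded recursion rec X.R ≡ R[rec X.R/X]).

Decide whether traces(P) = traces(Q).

P's transition system — 3 states:
  p0 = a.b.(0 + 0) → ··a··> p1
  p1 = b.(0 + 0) → ··b··> p2
  p2 = 0 + 0 → (no moves)
Q's transition system — 2 states:
  q0 = b.(0 + 0) → ··b··> q1
  q1 = 0 + 0 → (no moves)
Trace ⟨a⟩ through P, begin at {p0}:
  [1] a ⇒ {p1}
  — P admits the full trace.
Trace ⟨a⟩ through Q, begin at {q0}:
  [1] a ⇒ ∅ (Q stuck)

traces(P) ≠ traces(Q) — witness ⟨a⟩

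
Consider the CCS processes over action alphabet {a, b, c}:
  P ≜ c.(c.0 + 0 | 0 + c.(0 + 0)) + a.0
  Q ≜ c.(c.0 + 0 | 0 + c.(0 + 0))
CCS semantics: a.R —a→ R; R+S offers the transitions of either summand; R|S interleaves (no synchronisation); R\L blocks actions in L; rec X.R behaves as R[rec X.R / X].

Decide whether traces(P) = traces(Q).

P's transition system — 4 states:
  p0 = c.(c.0 + 0 | 0 + c.(0 + 0)) + a.0 has moves --a--▸ p1, --c--▸ p2
  p1 = 0 has moves ·
  p2 = c.0 + 0 | 0 + c.(0 + 0) has moves --c--▸ p1, --c--▸ p3
  p3 = 0 + 0 has moves ·
Q's transition system — 4 states:
  q0 = c.(c.0 + 0 | 0 + c.(0 + 0)) has moves --c--▸ q1
  q1 = c.0 + 0 | 0 + c.(0 + 0) has moves --c--▸ q2, --c--▸ q3
  q2 = 0 has moves ·
  q3 = 0 + 0 has moves ·
Run σ = ⟨a⟩ on P: start {p0}
  after a @ step 1: {p1}
  — P admits the full trace.
Run σ = ⟨a⟩ on Q: start {q0}
  after a @ step 1: no successor for Q

trace-distinct — witness ⟨a⟩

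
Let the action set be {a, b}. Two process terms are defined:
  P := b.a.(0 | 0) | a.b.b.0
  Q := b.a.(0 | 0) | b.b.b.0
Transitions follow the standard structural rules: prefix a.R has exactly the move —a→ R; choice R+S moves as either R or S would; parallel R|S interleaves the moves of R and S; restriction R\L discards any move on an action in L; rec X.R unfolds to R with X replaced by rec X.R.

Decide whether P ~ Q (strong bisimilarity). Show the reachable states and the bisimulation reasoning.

P's transition system — 12 states:
  m0 = b.a.(0 | 0) | a.b.b.0 → --a--▸ m1, --b--▸ m2
  m1 = b.a.(0 | 0) | b.b.0 → --b--▸ m3, --b--▸ m4
  m2 = a.(0 | 0) | a.b.b.0 → --a--▸ m3, --a--▸ m5
  m3 = a.(0 | 0) | b.b.0 → --a--▸ m6, --b--▸ m7
  m4 = b.a.(0 | 0) | b.0 → --b--▸ m7, --b--▸ m8
  m5 = 0 | 0 | a.b.b.0 → --a--▸ m6
  m6 = 0 | 0 | b.b.0 → --b--▸ m9
  m7 = a.(0 | 0) | b.0 → --a--▸ m9, --b--▸ m10
  m8 = b.a.(0 | 0) | 0 → --b--▸ m10
  m9 = 0 | 0 | b.0 → --b--▸ m11
  m10 = a.(0 | 0) | 0 → --a--▸ m11
  m11 = 0 | 0 | 0 → deadlocked
Q's transition system — 12 states:
  n0 = b.a.(0 | 0) | b.b.b.0 → --b--▸ n1, --b--▸ n2
  n1 = a.(0 | 0) | b.b.b.0 → --a--▸ n3, --b--▸ n4
  n2 = b.a.(0 | 0) | b.b.0 → --b--▸ n4, --b--▸ n5
  n3 = 0 | 0 | b.b.b.0 → --b--▸ n6
  n4 = a.(0 | 0) | b.b.0 → --a--▸ n6, --b--▸ n7
  n5 = b.a.(0 | 0) | b.0 → --b--▸ n7, --b--▸ n8
  n6 = 0 | 0 | b.b.0 → --b--▸ n9
  n7 = a.(0 | 0) | b.0 → --a--▸ n9, --b--▸ n10
  n8 = b.a.(0 | 0) | 0 → --b--▸ n10
  n9 = 0 | 0 | b.0 → --b--▸ n11
  n10 = a.(0 | 0) | 0 → --a--▸ n11
  n11 = 0 | 0 | 0 → deadlocked
Partition-refinement fixed point:
  B0 = {m0}
  B1 = {m1, n2}
  B2 = {m4, n5}
  B3 = {m8, n8}
  B4 = {m10, n10}
  B5 = {m11, n11}
  B6 = {m7, n7}
  B7 = {m9, n9}
  B8 = {m3, n4}
  B9 = {m6, n6}
  B10 = {m2}
  B11 = {m5}
  B12 = {n0}
  B13 = {n1}
  B14 = {n3}
m0 ∈ B0, n0 ∈ B12 → different blocks

not bisimilar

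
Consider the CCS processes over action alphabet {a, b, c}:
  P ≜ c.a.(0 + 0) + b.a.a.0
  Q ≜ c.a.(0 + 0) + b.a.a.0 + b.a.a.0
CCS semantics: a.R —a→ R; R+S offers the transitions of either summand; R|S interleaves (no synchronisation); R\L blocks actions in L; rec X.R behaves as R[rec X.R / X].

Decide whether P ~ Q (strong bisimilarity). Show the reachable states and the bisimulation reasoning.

P ~ Q

Reachable graph of P (6 states):
  u0 = c.a.(0 + 0) + b.a.a.0 | ··b··> u1, ··c··> u2
  u1 = a.a.0 | ··a··> u3
  u2 = a.(0 + 0) | ··a··> u4
  u3 = a.0 | ··a··> u5
  u4 = 0 + 0 | stopped
  u5 = 0 | stopped
Reachable graph of Q (6 states):
  v0 = c.a.(0 + 0) + b.a.a.0 + b.a.a.0 | ··b··> v1, ··c··> v2
  v1 = a.a.0 | ··a··> v3
  v2 = a.(0 + 0) | ··a··> v4
  v3 = a.0 | ··a··> v5
  v4 = 0 + 0 | stopped
  v5 = 0 | stopped
Partition-refinement fixed point:
  B0 = {u0, v0}
  B1 = {u2, u3, v2, v3}
  B2 = {u4, u5, v4, v5}
  B3 = {u1, v1}
u0 ∈ B0, v0 ∈ B0 → same block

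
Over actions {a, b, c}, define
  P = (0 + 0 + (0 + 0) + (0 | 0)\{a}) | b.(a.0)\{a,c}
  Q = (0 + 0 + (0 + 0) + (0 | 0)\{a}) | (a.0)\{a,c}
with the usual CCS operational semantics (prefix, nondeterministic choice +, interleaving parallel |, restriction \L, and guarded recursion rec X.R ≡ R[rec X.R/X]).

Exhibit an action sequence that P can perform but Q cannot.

Reachable graph of P (2 states):
  u0 = (0 + 0 + (0 + 0) + (0 | 0)\{a}) | b.(a.0)\{a,c} ⊢ =b=> u1
  u1 = (0 + 0 + (0 + 0) + (0 | 0)\{a}) | (a.0)\{a,c} ⊢ stopped
Reachable graph of Q (1 states):
  v0 = (0 + 0 + (0 + 0) + (0 | 0)\{a}) | (a.0)\{a,c} ⊢ stopped
Run σ = ⟨b⟩ on P: start {u0}
  [1] b ⇒ {u1}
  ✓ P
Run σ = ⟨b⟩ on Q: start {v0}
  [1] b ⇒ ∅ (Q stuck)

b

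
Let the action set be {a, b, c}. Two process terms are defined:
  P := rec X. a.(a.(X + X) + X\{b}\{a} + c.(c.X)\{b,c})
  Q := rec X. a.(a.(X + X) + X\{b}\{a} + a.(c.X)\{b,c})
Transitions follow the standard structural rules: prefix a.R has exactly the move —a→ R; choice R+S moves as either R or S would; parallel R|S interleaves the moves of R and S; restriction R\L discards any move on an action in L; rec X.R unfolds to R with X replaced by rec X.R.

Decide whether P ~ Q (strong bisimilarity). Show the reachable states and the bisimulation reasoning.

not bisimilar

LTS(P): 4 reachable states
  u0 = rec X. a.(a.(X + X) + X\{b}\{a} + c.(c.X)\{b,c}) has moves ··a··> u1
  u1 = a.((rec X. a.(a.(X + X) + X\{b}\{a} + c.(c.X)\{b,c})) + (rec X. a.(a.(X + X) + X\{b}\{a} + c.(c.X)\{b,c}))) + (rec X. a.(a.(X + X) + X\{b}\{a} + c.(c.X)\{b,c}))\{b}\{a} + c.(c.(rec X. a.(a.(X + X) + X\{b}\{a} + c.(c.X)\{b,c})))\{b,c} has moves ··a··> u2, ··c··> u3
  u2 = (rec X. a.(a.(X + X) + X\{b}\{a} + c.(c.X)\{b,c})) + (rec X. a.(a.(X + X) + X\{b}\{a} + c.(c.X)\{b,c})) has moves ··a··> u1
  u3 = (c.(rec X. a.(a.(X + X) + X\{b}\{a} + c.(c.X)\{b,c})))\{b,c} has moves deadlocked
LTS(Q): 4 reachable states
  v0 = rec X. a.(a.(X + X) + X\{b}\{a} + a.(c.X)\{b,c}) has moves ··a··> v1
  v1 = a.((rec X. a.(a.(X + X) + X\{b}\{a} + a.(c.X)\{b,c})) + (rec X. a.(a.(X + X) + X\{b}\{a} + a.(c.X)\{b,c}))) + (rec X. a.(a.(X + X) + X\{b}\{a} + a.(c.X)\{b,c}))\{b}\{a} + a.(c.(rec X. a.(a.(X + X) + X\{b}\{a} + a.(c.X)\{b,c})))\{b,c} has moves ··a··> v2, ··a··> v3
  v2 = (c.(rec X. a.(a.(X + X) + X\{b}\{a} + a.(c.X)\{b,c})))\{b,c} has moves deadlocked
  v3 = (rec X. a.(a.(X + X) + X\{b}\{a} + a.(c.X)\{b,c})) + (rec X. a.(a.(X + X) + X\{b}\{a} + a.(c.X)\{b,c})) has moves ··a··> v1
Bisimilarity quotient blocks:
  B0 = {u0, u2}
  B1 = {u1}
  B2 = {u3, v2}
  B3 = {v0, v3}
  B4 = {v1}
u0 ∈ B0, v0 ∈ B3 → different blocks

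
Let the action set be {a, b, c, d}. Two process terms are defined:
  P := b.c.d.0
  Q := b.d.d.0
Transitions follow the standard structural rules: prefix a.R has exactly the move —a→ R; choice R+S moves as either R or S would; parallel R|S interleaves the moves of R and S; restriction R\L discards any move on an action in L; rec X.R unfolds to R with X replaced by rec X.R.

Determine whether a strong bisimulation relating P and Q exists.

Reachable graph of P (4 states):
  s0 = b.c.d.0 ⊢ —b→ s1
  s1 = c.d.0 ⊢ —c→ s2
  s2 = d.0 ⊢ —d→ s3
  s3 = 0 ⊢ stopped
Reachable graph of Q (4 states):
  t0 = b.d.d.0 ⊢ —b→ t1
  t1 = d.d.0 ⊢ —d→ t2
  t2 = d.0 ⊢ —d→ t3
  t3 = 0 ⊢ stopped
Bisimilarity quotient blocks:
  B0 = {s0}
  B1 = {s1}
  B2 = {s2, t2}
  B3 = {s3, t3}
  B4 = {t0}
  B5 = {t1}
s0 ∈ B0, t0 ∈ B4 → different blocks

NO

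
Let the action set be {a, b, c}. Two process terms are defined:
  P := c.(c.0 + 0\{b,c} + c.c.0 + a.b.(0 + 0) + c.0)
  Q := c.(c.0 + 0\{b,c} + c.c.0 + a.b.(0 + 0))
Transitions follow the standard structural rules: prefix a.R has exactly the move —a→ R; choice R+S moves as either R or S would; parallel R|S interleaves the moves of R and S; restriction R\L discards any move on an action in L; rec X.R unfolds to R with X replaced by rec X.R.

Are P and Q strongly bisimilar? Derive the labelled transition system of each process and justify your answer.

P ~ Q

LTS(P): 6 reachable states
  s0 = c.(c.0 + 0\{b,c} + c.c.0 + a.b.(0 + 0) + c.0) ⊢ —c→ s1
  s1 = c.0 + 0\{b,c} + c.c.0 + a.b.(0 + 0) + c.0 ⊢ —a→ s2, —c→ s3, —c→ s4
  s2 = b.(0 + 0) ⊢ —b→ s5
  s3 = 0 ⊢ (no moves)
  s4 = c.0 ⊢ —c→ s3
  s5 = 0 + 0 ⊢ (no moves)
LTS(Q): 6 reachable states
  t0 = c.(c.0 + 0\{b,c} + c.c.0 + a.b.(0 + 0)) ⊢ —c→ t1
  t1 = c.0 + 0\{b,c} + c.c.0 + a.b.(0 + 0) ⊢ —a→ t2, —c→ t3, —c→ t4
  t2 = b.(0 + 0) ⊢ —b→ t5
  t3 = 0 ⊢ (no moves)
  t4 = c.0 ⊢ —c→ t3
  t5 = 0 + 0 ⊢ (no moves)
Coarsest stable partition (strong bisimilarity classes):
  B0 = {s0, t0}
  B1 = {s1, t1}
  B2 = {s2, t2}
  B3 = {s3, s5, t3, t5}
  B4 = {s4, t4}
s0 ∈ B0, t0 ∈ B0 → same block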